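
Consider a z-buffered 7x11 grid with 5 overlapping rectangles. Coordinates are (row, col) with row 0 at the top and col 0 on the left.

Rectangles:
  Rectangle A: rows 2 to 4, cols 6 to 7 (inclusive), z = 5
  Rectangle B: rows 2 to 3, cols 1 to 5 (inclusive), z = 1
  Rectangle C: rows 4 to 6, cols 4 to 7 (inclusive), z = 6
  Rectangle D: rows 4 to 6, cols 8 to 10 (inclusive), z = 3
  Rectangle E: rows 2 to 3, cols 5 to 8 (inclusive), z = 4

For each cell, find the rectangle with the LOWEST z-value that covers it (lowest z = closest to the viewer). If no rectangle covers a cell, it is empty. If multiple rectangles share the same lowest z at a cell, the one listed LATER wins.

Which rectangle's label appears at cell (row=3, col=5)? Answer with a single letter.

Check cell (3,5):
  A: rows 2-4 cols 6-7 -> outside (col miss)
  B: rows 2-3 cols 1-5 z=1 -> covers; best now B (z=1)
  C: rows 4-6 cols 4-7 -> outside (row miss)
  D: rows 4-6 cols 8-10 -> outside (row miss)
  E: rows 2-3 cols 5-8 z=4 -> covers; best now B (z=1)
Winner: B at z=1

Answer: B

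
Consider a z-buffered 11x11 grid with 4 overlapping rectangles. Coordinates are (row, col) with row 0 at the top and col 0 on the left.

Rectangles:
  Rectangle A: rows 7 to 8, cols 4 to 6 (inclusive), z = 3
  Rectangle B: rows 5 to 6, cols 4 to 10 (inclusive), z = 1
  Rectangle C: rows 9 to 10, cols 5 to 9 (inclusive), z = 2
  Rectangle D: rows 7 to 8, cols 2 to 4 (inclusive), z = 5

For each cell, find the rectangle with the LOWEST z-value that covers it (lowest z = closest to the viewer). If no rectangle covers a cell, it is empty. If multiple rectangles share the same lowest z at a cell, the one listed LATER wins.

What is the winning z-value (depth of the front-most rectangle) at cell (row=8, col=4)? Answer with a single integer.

Answer: 3

Derivation:
Check cell (8,4):
  A: rows 7-8 cols 4-6 z=3 -> covers; best now A (z=3)
  B: rows 5-6 cols 4-10 -> outside (row miss)
  C: rows 9-10 cols 5-9 -> outside (row miss)
  D: rows 7-8 cols 2-4 z=5 -> covers; best now A (z=3)
Winner: A at z=3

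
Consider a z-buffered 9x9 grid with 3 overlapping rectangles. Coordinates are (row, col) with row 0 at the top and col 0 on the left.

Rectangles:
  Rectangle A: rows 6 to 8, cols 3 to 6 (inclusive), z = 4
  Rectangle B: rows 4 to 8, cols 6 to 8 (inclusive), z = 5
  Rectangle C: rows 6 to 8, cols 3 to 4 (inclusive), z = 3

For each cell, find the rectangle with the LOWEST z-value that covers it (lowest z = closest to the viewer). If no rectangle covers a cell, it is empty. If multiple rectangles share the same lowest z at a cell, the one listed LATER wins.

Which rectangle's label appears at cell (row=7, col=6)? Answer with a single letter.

Answer: A

Derivation:
Check cell (7,6):
  A: rows 6-8 cols 3-6 z=4 -> covers; best now A (z=4)
  B: rows 4-8 cols 6-8 z=5 -> covers; best now A (z=4)
  C: rows 6-8 cols 3-4 -> outside (col miss)
Winner: A at z=4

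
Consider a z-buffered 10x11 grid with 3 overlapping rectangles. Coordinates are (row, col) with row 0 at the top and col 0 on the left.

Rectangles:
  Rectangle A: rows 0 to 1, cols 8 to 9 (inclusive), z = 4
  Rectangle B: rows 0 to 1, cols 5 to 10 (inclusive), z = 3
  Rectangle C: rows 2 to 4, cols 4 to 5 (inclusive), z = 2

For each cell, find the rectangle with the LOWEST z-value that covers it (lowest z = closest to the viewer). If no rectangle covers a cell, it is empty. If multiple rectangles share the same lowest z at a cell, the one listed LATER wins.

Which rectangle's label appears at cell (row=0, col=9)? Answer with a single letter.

Answer: B

Derivation:
Check cell (0,9):
  A: rows 0-1 cols 8-9 z=4 -> covers; best now A (z=4)
  B: rows 0-1 cols 5-10 z=3 -> covers; best now B (z=3)
  C: rows 2-4 cols 4-5 -> outside (row miss)
Winner: B at z=3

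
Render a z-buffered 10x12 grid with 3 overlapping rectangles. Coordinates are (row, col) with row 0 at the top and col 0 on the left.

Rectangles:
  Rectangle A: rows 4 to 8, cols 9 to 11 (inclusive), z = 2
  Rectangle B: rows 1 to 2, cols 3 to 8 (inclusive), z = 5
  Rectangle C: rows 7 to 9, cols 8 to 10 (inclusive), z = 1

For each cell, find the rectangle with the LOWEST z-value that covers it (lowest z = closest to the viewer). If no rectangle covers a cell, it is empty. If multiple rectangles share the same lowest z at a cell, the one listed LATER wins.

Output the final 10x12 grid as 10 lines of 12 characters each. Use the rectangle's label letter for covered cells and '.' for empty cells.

............
...BBBBBB...
...BBBBBB...
............
.........AAA
.........AAA
.........AAA
........CCCA
........CCCA
........CCC.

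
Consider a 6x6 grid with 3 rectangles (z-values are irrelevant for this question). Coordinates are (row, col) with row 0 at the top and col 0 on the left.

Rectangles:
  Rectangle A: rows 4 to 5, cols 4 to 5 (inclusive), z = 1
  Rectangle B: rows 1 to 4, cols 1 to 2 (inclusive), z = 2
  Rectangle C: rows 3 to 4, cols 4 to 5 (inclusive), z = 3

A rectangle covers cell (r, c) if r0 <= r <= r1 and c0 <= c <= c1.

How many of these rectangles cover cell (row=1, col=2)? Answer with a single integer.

Check cell (1,2):
  A: rows 4-5 cols 4-5 -> outside (row miss)
  B: rows 1-4 cols 1-2 -> covers
  C: rows 3-4 cols 4-5 -> outside (row miss)
Count covering = 1

Answer: 1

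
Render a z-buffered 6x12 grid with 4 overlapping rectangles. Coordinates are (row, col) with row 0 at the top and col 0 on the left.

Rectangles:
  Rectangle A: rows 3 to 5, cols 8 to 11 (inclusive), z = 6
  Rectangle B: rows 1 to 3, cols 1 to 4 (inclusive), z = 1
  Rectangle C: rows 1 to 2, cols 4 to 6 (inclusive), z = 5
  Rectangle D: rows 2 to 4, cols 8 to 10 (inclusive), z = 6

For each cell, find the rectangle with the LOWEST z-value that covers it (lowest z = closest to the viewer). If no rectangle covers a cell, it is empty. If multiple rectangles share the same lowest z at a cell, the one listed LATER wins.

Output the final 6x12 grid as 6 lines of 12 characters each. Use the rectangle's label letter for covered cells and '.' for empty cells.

............
.BBBBCC.....
.BBBBCC.DDD.
.BBBB...DDDA
........DDDA
........AAAA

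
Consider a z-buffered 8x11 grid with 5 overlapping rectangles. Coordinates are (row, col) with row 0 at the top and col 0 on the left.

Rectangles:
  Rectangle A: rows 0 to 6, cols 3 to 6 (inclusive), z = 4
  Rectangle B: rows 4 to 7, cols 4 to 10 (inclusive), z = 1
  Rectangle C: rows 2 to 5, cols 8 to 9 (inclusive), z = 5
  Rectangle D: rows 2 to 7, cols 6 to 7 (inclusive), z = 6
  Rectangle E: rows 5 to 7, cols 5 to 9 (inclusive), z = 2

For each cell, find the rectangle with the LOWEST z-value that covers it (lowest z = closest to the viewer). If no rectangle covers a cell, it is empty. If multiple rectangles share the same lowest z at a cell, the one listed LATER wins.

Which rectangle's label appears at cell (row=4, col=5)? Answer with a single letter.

Check cell (4,5):
  A: rows 0-6 cols 3-6 z=4 -> covers; best now A (z=4)
  B: rows 4-7 cols 4-10 z=1 -> covers; best now B (z=1)
  C: rows 2-5 cols 8-9 -> outside (col miss)
  D: rows 2-7 cols 6-7 -> outside (col miss)
  E: rows 5-7 cols 5-9 -> outside (row miss)
Winner: B at z=1

Answer: B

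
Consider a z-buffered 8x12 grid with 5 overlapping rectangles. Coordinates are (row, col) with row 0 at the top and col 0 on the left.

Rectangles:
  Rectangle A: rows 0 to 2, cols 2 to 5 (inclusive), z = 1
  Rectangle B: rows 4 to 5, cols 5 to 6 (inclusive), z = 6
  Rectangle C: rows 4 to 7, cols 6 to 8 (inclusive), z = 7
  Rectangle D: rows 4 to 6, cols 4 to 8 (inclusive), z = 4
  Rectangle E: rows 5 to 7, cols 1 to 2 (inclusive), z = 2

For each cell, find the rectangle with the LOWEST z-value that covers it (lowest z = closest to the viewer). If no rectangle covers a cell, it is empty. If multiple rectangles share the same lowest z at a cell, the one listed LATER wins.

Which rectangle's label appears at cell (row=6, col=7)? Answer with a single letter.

Check cell (6,7):
  A: rows 0-2 cols 2-5 -> outside (row miss)
  B: rows 4-5 cols 5-6 -> outside (row miss)
  C: rows 4-7 cols 6-8 z=7 -> covers; best now C (z=7)
  D: rows 4-6 cols 4-8 z=4 -> covers; best now D (z=4)
  E: rows 5-7 cols 1-2 -> outside (col miss)
Winner: D at z=4

Answer: D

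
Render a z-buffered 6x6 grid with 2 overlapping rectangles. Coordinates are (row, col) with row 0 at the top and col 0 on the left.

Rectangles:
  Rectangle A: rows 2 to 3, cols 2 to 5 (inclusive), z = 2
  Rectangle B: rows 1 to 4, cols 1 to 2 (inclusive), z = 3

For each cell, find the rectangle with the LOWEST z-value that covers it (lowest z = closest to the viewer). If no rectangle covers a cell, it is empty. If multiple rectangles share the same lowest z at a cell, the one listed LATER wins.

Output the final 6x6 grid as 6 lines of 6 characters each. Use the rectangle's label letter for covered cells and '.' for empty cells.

......
.BB...
.BAAAA
.BAAAA
.BB...
......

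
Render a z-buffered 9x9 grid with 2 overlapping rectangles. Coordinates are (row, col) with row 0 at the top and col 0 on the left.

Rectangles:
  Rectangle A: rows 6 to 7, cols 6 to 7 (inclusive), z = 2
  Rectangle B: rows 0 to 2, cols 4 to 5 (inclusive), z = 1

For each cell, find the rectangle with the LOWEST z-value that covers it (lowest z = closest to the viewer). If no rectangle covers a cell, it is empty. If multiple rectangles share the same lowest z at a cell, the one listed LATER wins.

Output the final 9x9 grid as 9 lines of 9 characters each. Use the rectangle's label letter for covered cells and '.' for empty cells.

....BB...
....BB...
....BB...
.........
.........
.........
......AA.
......AA.
.........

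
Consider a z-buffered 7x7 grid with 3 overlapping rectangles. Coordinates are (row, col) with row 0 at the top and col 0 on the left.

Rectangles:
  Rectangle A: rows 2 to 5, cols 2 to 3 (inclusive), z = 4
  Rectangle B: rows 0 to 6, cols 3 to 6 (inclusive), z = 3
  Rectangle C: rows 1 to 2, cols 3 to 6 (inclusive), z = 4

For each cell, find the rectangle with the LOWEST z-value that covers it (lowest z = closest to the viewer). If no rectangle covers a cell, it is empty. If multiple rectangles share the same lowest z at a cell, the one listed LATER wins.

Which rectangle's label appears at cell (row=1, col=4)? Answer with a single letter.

Check cell (1,4):
  A: rows 2-5 cols 2-3 -> outside (row miss)
  B: rows 0-6 cols 3-6 z=3 -> covers; best now B (z=3)
  C: rows 1-2 cols 3-6 z=4 -> covers; best now B (z=3)
Winner: B at z=3

Answer: B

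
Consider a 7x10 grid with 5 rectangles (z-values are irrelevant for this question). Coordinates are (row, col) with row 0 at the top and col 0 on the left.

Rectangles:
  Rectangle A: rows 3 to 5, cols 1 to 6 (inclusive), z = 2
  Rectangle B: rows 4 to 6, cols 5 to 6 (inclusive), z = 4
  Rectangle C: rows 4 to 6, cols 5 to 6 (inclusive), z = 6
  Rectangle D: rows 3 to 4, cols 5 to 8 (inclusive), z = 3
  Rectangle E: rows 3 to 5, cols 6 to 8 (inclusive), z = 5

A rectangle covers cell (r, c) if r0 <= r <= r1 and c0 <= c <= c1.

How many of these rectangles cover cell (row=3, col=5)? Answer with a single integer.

Answer: 2

Derivation:
Check cell (3,5):
  A: rows 3-5 cols 1-6 -> covers
  B: rows 4-6 cols 5-6 -> outside (row miss)
  C: rows 4-6 cols 5-6 -> outside (row miss)
  D: rows 3-4 cols 5-8 -> covers
  E: rows 3-5 cols 6-8 -> outside (col miss)
Count covering = 2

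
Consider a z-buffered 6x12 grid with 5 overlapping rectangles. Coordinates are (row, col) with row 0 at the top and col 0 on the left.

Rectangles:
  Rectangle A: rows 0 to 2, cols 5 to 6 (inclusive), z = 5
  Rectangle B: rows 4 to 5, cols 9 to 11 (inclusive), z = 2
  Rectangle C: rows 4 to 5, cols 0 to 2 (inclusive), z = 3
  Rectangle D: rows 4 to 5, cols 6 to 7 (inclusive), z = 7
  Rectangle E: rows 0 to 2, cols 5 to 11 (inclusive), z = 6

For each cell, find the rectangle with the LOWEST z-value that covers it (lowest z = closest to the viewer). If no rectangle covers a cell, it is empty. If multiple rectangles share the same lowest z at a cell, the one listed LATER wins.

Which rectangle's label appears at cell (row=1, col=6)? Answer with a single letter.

Answer: A

Derivation:
Check cell (1,6):
  A: rows 0-2 cols 5-6 z=5 -> covers; best now A (z=5)
  B: rows 4-5 cols 9-11 -> outside (row miss)
  C: rows 4-5 cols 0-2 -> outside (row miss)
  D: rows 4-5 cols 6-7 -> outside (row miss)
  E: rows 0-2 cols 5-11 z=6 -> covers; best now A (z=5)
Winner: A at z=5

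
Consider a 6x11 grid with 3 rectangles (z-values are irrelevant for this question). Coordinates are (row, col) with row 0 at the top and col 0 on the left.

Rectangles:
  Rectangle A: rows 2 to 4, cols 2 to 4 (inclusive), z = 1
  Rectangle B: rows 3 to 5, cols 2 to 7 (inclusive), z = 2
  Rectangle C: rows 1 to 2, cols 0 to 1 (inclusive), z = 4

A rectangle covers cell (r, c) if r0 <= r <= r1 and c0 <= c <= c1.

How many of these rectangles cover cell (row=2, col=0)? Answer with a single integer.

Answer: 1

Derivation:
Check cell (2,0):
  A: rows 2-4 cols 2-4 -> outside (col miss)
  B: rows 3-5 cols 2-7 -> outside (row miss)
  C: rows 1-2 cols 0-1 -> covers
Count covering = 1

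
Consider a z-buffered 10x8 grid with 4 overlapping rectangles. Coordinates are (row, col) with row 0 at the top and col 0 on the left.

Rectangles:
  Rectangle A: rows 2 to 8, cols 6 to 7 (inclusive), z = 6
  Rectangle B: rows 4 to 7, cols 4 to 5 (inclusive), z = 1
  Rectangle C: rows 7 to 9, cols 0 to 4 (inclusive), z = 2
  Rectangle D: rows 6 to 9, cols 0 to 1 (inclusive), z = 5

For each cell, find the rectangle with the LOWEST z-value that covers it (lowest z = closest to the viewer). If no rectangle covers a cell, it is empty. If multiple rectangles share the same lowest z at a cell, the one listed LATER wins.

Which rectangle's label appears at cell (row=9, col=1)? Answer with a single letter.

Answer: C

Derivation:
Check cell (9,1):
  A: rows 2-8 cols 6-7 -> outside (row miss)
  B: rows 4-7 cols 4-5 -> outside (row miss)
  C: rows 7-9 cols 0-4 z=2 -> covers; best now C (z=2)
  D: rows 6-9 cols 0-1 z=5 -> covers; best now C (z=2)
Winner: C at z=2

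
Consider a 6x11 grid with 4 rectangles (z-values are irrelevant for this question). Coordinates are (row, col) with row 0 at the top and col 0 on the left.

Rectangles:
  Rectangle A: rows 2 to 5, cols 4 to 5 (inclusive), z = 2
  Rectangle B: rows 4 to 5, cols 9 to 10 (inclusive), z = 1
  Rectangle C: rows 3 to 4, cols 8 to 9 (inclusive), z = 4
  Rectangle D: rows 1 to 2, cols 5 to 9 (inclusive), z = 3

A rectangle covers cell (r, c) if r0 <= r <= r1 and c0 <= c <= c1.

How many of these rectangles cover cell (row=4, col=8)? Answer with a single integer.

Check cell (4,8):
  A: rows 2-5 cols 4-5 -> outside (col miss)
  B: rows 4-5 cols 9-10 -> outside (col miss)
  C: rows 3-4 cols 8-9 -> covers
  D: rows 1-2 cols 5-9 -> outside (row miss)
Count covering = 1

Answer: 1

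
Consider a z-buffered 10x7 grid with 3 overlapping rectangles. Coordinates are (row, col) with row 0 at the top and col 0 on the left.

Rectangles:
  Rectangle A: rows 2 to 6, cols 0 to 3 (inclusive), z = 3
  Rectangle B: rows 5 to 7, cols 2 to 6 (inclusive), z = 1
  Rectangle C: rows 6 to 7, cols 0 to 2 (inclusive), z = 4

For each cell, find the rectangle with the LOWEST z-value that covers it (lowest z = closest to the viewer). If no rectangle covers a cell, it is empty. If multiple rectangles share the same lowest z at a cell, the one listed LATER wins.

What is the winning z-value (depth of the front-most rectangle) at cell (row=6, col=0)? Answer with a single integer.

Check cell (6,0):
  A: rows 2-6 cols 0-3 z=3 -> covers; best now A (z=3)
  B: rows 5-7 cols 2-6 -> outside (col miss)
  C: rows 6-7 cols 0-2 z=4 -> covers; best now A (z=3)
Winner: A at z=3

Answer: 3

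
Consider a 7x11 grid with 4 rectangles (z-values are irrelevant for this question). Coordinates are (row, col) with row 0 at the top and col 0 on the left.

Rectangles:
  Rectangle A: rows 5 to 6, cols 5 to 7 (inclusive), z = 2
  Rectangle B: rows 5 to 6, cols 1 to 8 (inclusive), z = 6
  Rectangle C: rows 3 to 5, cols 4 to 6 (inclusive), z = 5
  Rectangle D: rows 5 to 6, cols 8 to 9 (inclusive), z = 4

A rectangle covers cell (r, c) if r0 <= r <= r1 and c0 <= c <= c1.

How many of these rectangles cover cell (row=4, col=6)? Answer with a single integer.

Answer: 1

Derivation:
Check cell (4,6):
  A: rows 5-6 cols 5-7 -> outside (row miss)
  B: rows 5-6 cols 1-8 -> outside (row miss)
  C: rows 3-5 cols 4-6 -> covers
  D: rows 5-6 cols 8-9 -> outside (row miss)
Count covering = 1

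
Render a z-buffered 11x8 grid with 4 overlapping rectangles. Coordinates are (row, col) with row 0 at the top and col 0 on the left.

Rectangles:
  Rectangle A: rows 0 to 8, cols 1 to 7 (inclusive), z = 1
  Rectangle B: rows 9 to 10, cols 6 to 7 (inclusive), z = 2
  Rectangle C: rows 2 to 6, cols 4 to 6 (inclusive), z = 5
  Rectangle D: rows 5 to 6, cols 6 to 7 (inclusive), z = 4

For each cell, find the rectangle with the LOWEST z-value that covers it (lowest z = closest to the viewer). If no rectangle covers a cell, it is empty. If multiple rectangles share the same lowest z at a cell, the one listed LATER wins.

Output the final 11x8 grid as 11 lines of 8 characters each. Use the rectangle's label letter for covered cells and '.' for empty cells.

.AAAAAAA
.AAAAAAA
.AAAAAAA
.AAAAAAA
.AAAAAAA
.AAAAAAA
.AAAAAAA
.AAAAAAA
.AAAAAAA
......BB
......BB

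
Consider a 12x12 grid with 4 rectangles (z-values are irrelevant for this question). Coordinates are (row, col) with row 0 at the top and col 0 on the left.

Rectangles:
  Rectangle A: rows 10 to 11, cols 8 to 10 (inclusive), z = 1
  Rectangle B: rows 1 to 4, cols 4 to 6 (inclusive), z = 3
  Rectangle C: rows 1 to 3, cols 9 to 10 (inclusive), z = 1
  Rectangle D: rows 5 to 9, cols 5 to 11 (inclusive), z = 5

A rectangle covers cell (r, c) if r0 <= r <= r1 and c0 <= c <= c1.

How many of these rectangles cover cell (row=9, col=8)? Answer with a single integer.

Check cell (9,8):
  A: rows 10-11 cols 8-10 -> outside (row miss)
  B: rows 1-4 cols 4-6 -> outside (row miss)
  C: rows 1-3 cols 9-10 -> outside (row miss)
  D: rows 5-9 cols 5-11 -> covers
Count covering = 1

Answer: 1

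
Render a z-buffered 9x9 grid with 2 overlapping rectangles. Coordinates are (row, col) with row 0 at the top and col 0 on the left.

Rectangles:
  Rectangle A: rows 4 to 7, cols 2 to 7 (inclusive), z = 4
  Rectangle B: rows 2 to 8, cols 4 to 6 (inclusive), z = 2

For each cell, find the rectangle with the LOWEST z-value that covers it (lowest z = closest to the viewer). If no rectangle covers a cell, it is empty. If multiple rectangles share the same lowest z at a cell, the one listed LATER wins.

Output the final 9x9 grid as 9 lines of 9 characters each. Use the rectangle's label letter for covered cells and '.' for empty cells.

.........
.........
....BBB..
....BBB..
..AABBBA.
..AABBBA.
..AABBBA.
..AABBBA.
....BBB..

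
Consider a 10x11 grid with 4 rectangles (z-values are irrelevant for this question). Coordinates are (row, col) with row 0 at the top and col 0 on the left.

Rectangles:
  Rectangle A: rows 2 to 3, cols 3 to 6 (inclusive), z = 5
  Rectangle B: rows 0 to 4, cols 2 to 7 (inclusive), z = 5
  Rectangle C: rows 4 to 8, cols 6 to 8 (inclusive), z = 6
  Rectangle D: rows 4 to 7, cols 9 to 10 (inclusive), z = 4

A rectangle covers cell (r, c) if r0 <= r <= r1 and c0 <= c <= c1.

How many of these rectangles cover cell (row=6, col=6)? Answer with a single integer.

Answer: 1

Derivation:
Check cell (6,6):
  A: rows 2-3 cols 3-6 -> outside (row miss)
  B: rows 0-4 cols 2-7 -> outside (row miss)
  C: rows 4-8 cols 6-8 -> covers
  D: rows 4-7 cols 9-10 -> outside (col miss)
Count covering = 1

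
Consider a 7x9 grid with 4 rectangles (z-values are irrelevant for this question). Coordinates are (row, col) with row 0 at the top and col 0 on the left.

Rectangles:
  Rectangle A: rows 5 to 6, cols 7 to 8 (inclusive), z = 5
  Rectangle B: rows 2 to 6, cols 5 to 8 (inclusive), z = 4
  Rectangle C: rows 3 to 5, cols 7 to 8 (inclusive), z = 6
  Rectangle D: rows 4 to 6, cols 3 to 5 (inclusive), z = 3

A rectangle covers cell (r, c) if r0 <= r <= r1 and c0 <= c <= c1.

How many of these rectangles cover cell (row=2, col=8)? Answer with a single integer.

Check cell (2,8):
  A: rows 5-6 cols 7-8 -> outside (row miss)
  B: rows 2-6 cols 5-8 -> covers
  C: rows 3-5 cols 7-8 -> outside (row miss)
  D: rows 4-6 cols 3-5 -> outside (row miss)
Count covering = 1

Answer: 1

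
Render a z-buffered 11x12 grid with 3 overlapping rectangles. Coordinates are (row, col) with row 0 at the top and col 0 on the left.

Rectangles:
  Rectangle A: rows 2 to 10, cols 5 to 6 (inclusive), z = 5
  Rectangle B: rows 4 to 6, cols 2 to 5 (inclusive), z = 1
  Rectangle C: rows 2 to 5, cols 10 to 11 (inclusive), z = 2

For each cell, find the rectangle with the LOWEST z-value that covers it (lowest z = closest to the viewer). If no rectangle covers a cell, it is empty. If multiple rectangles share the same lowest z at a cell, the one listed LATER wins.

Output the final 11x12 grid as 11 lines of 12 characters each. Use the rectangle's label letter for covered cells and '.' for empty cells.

............
............
.....AA...CC
.....AA...CC
..BBBBA...CC
..BBBBA...CC
..BBBBA.....
.....AA.....
.....AA.....
.....AA.....
.....AA.....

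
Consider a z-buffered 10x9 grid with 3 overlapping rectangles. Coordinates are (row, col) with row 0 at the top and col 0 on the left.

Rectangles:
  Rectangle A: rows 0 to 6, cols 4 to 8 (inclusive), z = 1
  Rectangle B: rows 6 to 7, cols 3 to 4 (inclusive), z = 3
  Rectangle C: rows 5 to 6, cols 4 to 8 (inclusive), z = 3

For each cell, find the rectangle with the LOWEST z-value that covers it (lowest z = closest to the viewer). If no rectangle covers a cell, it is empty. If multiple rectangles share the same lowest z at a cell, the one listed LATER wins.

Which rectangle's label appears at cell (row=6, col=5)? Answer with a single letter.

Check cell (6,5):
  A: rows 0-6 cols 4-8 z=1 -> covers; best now A (z=1)
  B: rows 6-7 cols 3-4 -> outside (col miss)
  C: rows 5-6 cols 4-8 z=3 -> covers; best now A (z=1)
Winner: A at z=1

Answer: A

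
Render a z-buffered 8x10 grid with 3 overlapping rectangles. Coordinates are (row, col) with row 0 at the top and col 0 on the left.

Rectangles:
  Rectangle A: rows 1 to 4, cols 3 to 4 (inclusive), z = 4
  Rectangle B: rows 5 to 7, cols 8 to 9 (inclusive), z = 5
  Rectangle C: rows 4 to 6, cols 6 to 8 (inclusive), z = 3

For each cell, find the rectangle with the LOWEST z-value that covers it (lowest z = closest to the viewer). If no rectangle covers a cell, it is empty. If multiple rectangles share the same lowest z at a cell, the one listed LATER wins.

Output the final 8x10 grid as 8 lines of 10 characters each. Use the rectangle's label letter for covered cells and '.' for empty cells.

..........
...AA.....
...AA.....
...AA.....
...AA.CCC.
......CCCB
......CCCB
........BB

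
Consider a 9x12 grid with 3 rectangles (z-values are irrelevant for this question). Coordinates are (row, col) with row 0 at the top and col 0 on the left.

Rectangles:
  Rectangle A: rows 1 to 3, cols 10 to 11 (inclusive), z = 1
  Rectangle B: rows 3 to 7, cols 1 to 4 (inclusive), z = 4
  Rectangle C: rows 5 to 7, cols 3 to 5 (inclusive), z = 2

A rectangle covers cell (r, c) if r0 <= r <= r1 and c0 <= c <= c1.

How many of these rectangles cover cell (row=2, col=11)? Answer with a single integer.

Answer: 1

Derivation:
Check cell (2,11):
  A: rows 1-3 cols 10-11 -> covers
  B: rows 3-7 cols 1-4 -> outside (row miss)
  C: rows 5-7 cols 3-5 -> outside (row miss)
Count covering = 1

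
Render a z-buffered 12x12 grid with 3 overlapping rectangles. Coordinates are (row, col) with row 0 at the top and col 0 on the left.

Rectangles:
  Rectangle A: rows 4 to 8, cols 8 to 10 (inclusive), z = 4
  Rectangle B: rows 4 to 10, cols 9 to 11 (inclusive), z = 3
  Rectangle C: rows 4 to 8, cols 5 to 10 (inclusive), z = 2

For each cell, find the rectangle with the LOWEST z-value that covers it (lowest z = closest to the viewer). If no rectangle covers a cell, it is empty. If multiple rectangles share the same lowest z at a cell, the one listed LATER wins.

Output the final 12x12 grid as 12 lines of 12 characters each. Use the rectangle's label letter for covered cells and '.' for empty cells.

............
............
............
............
.....CCCCCCB
.....CCCCCCB
.....CCCCCCB
.....CCCCCCB
.....CCCCCCB
.........BBB
.........BBB
............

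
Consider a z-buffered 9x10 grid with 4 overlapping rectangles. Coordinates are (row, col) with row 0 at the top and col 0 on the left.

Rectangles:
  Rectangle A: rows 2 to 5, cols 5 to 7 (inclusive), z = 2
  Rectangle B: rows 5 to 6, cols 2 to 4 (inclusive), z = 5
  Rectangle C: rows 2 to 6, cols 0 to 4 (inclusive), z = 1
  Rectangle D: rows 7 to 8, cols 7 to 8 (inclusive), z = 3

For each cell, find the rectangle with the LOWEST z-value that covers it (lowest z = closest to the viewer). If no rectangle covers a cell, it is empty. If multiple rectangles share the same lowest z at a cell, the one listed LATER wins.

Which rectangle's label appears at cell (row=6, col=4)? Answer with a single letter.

Answer: C

Derivation:
Check cell (6,4):
  A: rows 2-5 cols 5-7 -> outside (row miss)
  B: rows 5-6 cols 2-4 z=5 -> covers; best now B (z=5)
  C: rows 2-6 cols 0-4 z=1 -> covers; best now C (z=1)
  D: rows 7-8 cols 7-8 -> outside (row miss)
Winner: C at z=1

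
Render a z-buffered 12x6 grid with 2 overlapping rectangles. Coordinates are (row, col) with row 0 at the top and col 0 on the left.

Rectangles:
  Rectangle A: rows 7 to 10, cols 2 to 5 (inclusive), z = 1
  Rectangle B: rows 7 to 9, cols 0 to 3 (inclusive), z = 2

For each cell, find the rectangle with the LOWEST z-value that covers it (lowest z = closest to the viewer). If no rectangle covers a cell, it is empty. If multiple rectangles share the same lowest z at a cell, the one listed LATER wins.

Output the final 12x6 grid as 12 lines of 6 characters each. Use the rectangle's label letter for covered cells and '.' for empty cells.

......
......
......
......
......
......
......
BBAAAA
BBAAAA
BBAAAA
..AAAA
......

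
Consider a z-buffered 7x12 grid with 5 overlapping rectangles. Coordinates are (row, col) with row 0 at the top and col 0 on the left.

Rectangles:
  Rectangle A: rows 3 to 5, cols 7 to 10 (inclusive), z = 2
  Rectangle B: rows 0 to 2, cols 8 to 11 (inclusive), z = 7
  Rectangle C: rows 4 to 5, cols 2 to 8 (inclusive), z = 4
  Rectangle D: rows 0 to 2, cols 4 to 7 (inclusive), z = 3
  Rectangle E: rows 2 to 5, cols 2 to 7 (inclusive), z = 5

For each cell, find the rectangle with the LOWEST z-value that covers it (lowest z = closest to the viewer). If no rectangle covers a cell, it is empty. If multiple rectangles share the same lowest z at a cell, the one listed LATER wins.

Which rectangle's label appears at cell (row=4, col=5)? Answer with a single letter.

Check cell (4,5):
  A: rows 3-5 cols 7-10 -> outside (col miss)
  B: rows 0-2 cols 8-11 -> outside (row miss)
  C: rows 4-5 cols 2-8 z=4 -> covers; best now C (z=4)
  D: rows 0-2 cols 4-7 -> outside (row miss)
  E: rows 2-5 cols 2-7 z=5 -> covers; best now C (z=4)
Winner: C at z=4

Answer: C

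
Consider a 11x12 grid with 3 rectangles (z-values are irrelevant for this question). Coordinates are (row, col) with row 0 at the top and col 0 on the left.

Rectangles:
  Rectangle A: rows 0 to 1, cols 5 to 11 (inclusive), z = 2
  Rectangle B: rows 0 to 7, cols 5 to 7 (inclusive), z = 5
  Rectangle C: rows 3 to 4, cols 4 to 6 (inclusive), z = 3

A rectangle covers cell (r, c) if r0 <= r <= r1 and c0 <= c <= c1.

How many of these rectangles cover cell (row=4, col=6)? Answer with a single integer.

Answer: 2

Derivation:
Check cell (4,6):
  A: rows 0-1 cols 5-11 -> outside (row miss)
  B: rows 0-7 cols 5-7 -> covers
  C: rows 3-4 cols 4-6 -> covers
Count covering = 2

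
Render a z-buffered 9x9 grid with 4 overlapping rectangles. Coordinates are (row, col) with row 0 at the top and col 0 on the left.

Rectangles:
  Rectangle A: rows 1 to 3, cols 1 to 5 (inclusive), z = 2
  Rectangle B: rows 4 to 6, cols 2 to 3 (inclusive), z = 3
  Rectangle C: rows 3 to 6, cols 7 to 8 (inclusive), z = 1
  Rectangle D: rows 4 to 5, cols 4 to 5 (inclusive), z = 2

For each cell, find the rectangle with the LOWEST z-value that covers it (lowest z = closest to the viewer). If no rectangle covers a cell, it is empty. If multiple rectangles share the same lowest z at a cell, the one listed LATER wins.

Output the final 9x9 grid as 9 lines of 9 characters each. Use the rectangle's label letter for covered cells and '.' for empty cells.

.........
.AAAAA...
.AAAAA...
.AAAAA.CC
..BBDD.CC
..BBDD.CC
..BB...CC
.........
.........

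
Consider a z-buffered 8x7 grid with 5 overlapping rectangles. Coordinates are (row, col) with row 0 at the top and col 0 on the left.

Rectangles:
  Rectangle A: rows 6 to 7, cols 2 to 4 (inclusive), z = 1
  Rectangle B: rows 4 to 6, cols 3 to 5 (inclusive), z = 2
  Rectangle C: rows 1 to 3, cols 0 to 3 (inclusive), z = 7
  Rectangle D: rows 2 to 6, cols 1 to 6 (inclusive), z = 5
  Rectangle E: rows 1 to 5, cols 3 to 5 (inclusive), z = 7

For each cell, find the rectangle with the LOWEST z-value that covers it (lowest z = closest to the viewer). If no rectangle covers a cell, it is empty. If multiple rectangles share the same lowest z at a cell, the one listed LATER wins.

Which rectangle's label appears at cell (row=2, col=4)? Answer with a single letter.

Check cell (2,4):
  A: rows 6-7 cols 2-4 -> outside (row miss)
  B: rows 4-6 cols 3-5 -> outside (row miss)
  C: rows 1-3 cols 0-3 -> outside (col miss)
  D: rows 2-6 cols 1-6 z=5 -> covers; best now D (z=5)
  E: rows 1-5 cols 3-5 z=7 -> covers; best now D (z=5)
Winner: D at z=5

Answer: D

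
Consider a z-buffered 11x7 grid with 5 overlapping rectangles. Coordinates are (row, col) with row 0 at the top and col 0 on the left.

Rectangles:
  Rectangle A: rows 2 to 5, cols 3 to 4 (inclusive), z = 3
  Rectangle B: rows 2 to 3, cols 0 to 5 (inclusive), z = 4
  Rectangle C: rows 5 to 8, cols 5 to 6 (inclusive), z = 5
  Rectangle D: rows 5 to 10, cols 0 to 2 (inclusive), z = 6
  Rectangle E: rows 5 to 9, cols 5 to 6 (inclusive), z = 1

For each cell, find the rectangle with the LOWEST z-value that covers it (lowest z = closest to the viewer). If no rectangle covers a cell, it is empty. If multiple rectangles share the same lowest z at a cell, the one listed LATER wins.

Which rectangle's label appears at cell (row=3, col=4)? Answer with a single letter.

Answer: A

Derivation:
Check cell (3,4):
  A: rows 2-5 cols 3-4 z=3 -> covers; best now A (z=3)
  B: rows 2-3 cols 0-5 z=4 -> covers; best now A (z=3)
  C: rows 5-8 cols 5-6 -> outside (row miss)
  D: rows 5-10 cols 0-2 -> outside (row miss)
  E: rows 5-9 cols 5-6 -> outside (row miss)
Winner: A at z=3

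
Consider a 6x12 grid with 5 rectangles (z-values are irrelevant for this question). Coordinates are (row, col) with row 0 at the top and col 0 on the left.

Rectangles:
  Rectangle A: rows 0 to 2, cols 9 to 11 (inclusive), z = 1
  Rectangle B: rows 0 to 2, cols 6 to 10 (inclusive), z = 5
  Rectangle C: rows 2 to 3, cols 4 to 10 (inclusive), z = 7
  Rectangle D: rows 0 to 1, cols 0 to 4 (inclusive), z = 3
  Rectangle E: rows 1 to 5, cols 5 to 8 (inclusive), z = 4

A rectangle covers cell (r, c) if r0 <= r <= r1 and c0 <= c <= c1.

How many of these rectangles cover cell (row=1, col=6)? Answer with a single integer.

Answer: 2

Derivation:
Check cell (1,6):
  A: rows 0-2 cols 9-11 -> outside (col miss)
  B: rows 0-2 cols 6-10 -> covers
  C: rows 2-3 cols 4-10 -> outside (row miss)
  D: rows 0-1 cols 0-4 -> outside (col miss)
  E: rows 1-5 cols 5-8 -> covers
Count covering = 2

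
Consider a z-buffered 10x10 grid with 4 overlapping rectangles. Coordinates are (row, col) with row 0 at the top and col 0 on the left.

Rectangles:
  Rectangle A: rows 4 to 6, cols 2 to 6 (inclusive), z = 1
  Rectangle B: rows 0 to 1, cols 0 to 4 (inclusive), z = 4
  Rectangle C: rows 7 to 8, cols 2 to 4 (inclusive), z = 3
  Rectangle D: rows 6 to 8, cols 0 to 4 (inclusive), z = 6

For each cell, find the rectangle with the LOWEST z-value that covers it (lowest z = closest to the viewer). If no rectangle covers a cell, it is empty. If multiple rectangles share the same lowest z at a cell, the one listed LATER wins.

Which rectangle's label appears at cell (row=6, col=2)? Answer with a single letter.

Check cell (6,2):
  A: rows 4-6 cols 2-6 z=1 -> covers; best now A (z=1)
  B: rows 0-1 cols 0-4 -> outside (row miss)
  C: rows 7-8 cols 2-4 -> outside (row miss)
  D: rows 6-8 cols 0-4 z=6 -> covers; best now A (z=1)
Winner: A at z=1

Answer: A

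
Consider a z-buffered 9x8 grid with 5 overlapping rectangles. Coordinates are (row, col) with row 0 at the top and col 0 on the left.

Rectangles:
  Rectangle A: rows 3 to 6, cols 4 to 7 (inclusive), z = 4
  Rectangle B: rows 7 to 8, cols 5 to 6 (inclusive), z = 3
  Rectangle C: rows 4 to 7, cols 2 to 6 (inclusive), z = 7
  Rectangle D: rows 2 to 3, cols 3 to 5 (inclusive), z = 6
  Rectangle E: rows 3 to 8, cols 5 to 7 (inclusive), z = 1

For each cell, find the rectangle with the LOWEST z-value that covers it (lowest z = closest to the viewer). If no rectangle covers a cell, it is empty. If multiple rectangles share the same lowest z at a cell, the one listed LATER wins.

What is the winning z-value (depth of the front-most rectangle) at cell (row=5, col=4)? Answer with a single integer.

Answer: 4

Derivation:
Check cell (5,4):
  A: rows 3-6 cols 4-7 z=4 -> covers; best now A (z=4)
  B: rows 7-8 cols 5-6 -> outside (row miss)
  C: rows 4-7 cols 2-6 z=7 -> covers; best now A (z=4)
  D: rows 2-3 cols 3-5 -> outside (row miss)
  E: rows 3-8 cols 5-7 -> outside (col miss)
Winner: A at z=4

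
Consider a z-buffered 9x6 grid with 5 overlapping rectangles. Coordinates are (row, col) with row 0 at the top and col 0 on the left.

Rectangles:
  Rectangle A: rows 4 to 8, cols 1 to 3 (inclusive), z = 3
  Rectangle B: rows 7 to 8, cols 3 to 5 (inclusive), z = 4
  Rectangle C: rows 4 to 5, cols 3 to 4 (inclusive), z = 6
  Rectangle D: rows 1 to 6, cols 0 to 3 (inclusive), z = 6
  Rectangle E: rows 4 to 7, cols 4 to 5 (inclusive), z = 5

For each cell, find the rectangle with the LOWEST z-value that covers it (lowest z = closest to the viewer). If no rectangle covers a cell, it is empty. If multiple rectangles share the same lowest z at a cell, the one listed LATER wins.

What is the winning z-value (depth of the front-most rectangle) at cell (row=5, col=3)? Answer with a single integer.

Answer: 3

Derivation:
Check cell (5,3):
  A: rows 4-8 cols 1-3 z=3 -> covers; best now A (z=3)
  B: rows 7-8 cols 3-5 -> outside (row miss)
  C: rows 4-5 cols 3-4 z=6 -> covers; best now A (z=3)
  D: rows 1-6 cols 0-3 z=6 -> covers; best now A (z=3)
  E: rows 4-7 cols 4-5 -> outside (col miss)
Winner: A at z=3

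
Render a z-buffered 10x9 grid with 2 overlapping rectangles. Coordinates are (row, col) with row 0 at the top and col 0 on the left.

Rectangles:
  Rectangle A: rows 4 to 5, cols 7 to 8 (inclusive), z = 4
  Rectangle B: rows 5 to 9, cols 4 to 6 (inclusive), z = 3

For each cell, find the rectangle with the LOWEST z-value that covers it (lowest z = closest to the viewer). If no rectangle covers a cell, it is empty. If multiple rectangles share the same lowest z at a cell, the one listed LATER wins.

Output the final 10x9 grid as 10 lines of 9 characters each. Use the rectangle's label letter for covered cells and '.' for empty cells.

.........
.........
.........
.........
.......AA
....BBBAA
....BBB..
....BBB..
....BBB..
....BBB..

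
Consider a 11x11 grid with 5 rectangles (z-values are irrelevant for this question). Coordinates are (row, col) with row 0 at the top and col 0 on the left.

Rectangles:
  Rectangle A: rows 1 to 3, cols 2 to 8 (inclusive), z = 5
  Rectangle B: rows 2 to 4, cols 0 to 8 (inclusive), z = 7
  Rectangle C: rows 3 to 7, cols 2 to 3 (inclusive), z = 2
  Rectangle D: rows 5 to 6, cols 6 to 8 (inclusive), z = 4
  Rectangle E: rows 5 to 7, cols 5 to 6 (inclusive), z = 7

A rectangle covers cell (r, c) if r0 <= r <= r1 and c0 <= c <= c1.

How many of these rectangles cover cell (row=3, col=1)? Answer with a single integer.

Answer: 1

Derivation:
Check cell (3,1):
  A: rows 1-3 cols 2-8 -> outside (col miss)
  B: rows 2-4 cols 0-8 -> covers
  C: rows 3-7 cols 2-3 -> outside (col miss)
  D: rows 5-6 cols 6-8 -> outside (row miss)
  E: rows 5-7 cols 5-6 -> outside (row miss)
Count covering = 1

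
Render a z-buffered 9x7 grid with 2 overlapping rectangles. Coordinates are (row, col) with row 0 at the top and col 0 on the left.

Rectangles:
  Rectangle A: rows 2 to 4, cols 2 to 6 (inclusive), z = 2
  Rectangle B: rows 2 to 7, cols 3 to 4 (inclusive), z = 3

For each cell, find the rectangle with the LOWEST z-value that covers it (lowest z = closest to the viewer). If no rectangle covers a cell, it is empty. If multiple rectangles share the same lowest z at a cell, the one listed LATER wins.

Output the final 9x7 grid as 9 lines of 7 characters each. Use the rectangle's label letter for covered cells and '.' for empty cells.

.......
.......
..AAAAA
..AAAAA
..AAAAA
...BB..
...BB..
...BB..
.......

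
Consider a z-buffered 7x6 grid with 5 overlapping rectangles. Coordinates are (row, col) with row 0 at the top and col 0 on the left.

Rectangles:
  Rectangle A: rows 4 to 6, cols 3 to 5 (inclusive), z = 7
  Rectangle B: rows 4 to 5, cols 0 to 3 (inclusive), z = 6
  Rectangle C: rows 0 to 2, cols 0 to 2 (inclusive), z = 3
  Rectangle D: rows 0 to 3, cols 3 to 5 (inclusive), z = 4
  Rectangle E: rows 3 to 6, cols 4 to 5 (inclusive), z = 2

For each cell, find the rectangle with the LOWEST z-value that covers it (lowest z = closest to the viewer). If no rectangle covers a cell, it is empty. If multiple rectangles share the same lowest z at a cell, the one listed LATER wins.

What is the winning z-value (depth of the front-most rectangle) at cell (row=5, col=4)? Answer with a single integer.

Answer: 2

Derivation:
Check cell (5,4):
  A: rows 4-6 cols 3-5 z=7 -> covers; best now A (z=7)
  B: rows 4-5 cols 0-3 -> outside (col miss)
  C: rows 0-2 cols 0-2 -> outside (row miss)
  D: rows 0-3 cols 3-5 -> outside (row miss)
  E: rows 3-6 cols 4-5 z=2 -> covers; best now E (z=2)
Winner: E at z=2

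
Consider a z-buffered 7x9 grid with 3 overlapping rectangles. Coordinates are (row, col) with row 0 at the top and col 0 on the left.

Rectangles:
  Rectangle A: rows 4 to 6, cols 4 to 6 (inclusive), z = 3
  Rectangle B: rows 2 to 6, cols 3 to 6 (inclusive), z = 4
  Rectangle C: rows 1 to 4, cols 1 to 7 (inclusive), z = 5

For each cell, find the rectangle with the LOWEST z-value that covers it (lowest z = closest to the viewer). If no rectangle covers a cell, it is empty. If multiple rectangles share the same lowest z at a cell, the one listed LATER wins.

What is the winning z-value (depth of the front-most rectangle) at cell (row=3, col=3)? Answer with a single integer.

Answer: 4

Derivation:
Check cell (3,3):
  A: rows 4-6 cols 4-6 -> outside (row miss)
  B: rows 2-6 cols 3-6 z=4 -> covers; best now B (z=4)
  C: rows 1-4 cols 1-7 z=5 -> covers; best now B (z=4)
Winner: B at z=4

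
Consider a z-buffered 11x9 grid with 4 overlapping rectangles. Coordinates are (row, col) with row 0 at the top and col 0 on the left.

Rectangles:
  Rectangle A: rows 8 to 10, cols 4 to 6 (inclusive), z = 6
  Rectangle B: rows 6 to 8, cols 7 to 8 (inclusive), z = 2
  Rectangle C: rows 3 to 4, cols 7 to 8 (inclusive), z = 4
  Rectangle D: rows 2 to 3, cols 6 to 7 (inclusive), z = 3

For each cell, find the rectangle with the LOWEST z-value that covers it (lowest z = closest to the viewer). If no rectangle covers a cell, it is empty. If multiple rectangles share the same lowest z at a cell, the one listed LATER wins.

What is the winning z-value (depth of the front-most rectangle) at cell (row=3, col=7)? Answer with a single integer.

Check cell (3,7):
  A: rows 8-10 cols 4-6 -> outside (row miss)
  B: rows 6-8 cols 7-8 -> outside (row miss)
  C: rows 3-4 cols 7-8 z=4 -> covers; best now C (z=4)
  D: rows 2-3 cols 6-7 z=3 -> covers; best now D (z=3)
Winner: D at z=3

Answer: 3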